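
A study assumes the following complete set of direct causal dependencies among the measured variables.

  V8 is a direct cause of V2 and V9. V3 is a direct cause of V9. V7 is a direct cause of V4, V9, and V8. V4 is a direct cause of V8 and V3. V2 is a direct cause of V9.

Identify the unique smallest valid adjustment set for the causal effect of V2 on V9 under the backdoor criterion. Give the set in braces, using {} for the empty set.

Variables eligible for adjustment (non-descendants of V2, excluding V2 and V9): {V3, V4, V7, V8}.
Backdoor paths from V2 to V9:
  P1: V2 <- V8 <- V7 -> V4 -> V3 -> V9
  P2: V2 <- V8 <- V7 -> V9
  P3: V2 <- V8 <- V4 <- V7 -> V9
  P4: V2 <- V8 <- V4 -> V3 -> V9
  P5: V2 <- V8 -> V9
The empty set is not sufficient: P1 (V2 <- V8 <- V7 -> V4 -> V3 -> V9) has no collider blocking it and no conditioned non-collider, so it is open.
Try {V8}:
  P1: blocked at chain node V8 ∈ conditioning set.
  P2: blocked at chain node V8 ∈ conditioning set.
  P3: blocked at chain node V8 ∈ conditioning set.
  P4: blocked at chain node V8 ∈ conditioning set.
  P5: blocked at fork node V8 ∈ conditioning set.
{V8} contains no descendant of V2 and blocks every backdoor path.
No other singleton works — e.g. {V7} leaves P4 open — so {V8} is the unique smallest valid adjustment set.

{V8}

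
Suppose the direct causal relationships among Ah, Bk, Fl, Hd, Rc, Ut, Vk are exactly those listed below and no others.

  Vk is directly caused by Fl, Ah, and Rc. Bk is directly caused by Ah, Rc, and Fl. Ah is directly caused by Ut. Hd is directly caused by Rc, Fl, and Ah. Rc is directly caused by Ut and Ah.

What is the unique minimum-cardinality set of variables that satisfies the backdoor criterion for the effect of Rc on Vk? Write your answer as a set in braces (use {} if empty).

Variables eligible for adjustment (non-descendants of Rc, excluding Rc and Vk): {Ah, Fl, Ut}.
Backdoor paths from Rc to Vk:
  P1: Rc <- Ut -> Ah -> Bk <- Fl -> Vk
  P2: Rc <- Ut -> Ah -> Vk
  P3: Rc <- Ut -> Ah -> Hd <- Fl -> Vk
  P4: Rc <- Ah -> Bk <- Fl -> Vk
  P5: Rc <- Ah -> Vk
  P6: Rc <- Ah -> Hd <- Fl -> Vk
The empty set is not sufficient: P2 (Rc <- Ut -> Ah -> Vk) has no collider blocking it and no conditioned non-collider, so it is open.
Try {Ah}:
  P1: blocked at chain node Ah ∈ conditioning set.
  P2: blocked at chain node Ah ∈ conditioning set.
  P3: blocked at chain node Ah ∈ conditioning set.
  P4: blocked at fork node Ah ∈ conditioning set.
  P5: blocked at fork node Ah ∈ conditioning set.
  P6: blocked at fork node Ah ∈ conditioning set.
{Ah} contains no descendant of Rc and blocks every backdoor path.
No other singleton works — e.g. {Fl} leaves P2 open — so {Ah} is the unique smallest valid adjustment set.

{Ah}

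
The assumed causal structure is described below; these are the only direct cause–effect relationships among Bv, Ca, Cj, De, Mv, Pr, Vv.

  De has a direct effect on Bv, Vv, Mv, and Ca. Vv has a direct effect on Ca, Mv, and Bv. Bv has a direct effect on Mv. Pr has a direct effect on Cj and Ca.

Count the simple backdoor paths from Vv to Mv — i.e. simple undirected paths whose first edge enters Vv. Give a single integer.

A backdoor path from Vv to Mv is any simple undirected path whose first edge points into Vv (i.e. leaves Vv via a parent).
Parents of Vv: {De}.
Enumerating:
  P1: Vv <- De -> Bv -> Mv
  P2: Vv <- De -> Mv
That exhausts the simple backdoor paths. Count: 2.

2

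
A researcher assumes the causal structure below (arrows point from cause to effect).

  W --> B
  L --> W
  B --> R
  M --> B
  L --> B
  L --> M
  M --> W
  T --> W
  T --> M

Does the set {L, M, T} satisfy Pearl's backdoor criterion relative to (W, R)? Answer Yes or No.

Backdoor paths from W to R (paths whose first edge points into W):
  P1: W <- L -> M -> B -> R
  P2: W <- L -> B -> R
  P3: W <- T -> M <- L -> B -> R
  P4: W <- T -> M -> B -> R
  P5: W <- M <- L -> B -> R
  P6: W <- M -> B -> R
Condition 1 (no descendant of W in the set): holds — descendants of W are {B, R}; none are in {L, M, T}.
Condition 2 (every backdoor path blocked by {L, M, T}):
  P1: blocked at fork node L ∈ conditioning set.
  P2: blocked at fork node L ∈ conditioning set.
  P3: blocked at fork node T ∈ conditioning set.
  P4: blocked at fork node T ∈ conditioning set.
  P5: blocked at chain node M ∈ conditioning set.
  P6: blocked at fork node M ∈ conditioning set.
{L, M, T} satisfies the backdoor criterion.

Yes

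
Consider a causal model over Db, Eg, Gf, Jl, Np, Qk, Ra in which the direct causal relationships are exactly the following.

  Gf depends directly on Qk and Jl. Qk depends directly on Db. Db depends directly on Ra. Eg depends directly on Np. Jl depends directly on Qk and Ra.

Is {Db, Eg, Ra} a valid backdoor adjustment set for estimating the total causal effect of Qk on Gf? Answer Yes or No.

Yes

Backdoor paths from Qk to Gf (paths whose first edge points into Qk):
  P1: Qk <- Db <- Ra -> Jl -> Gf
Condition 1 (no descendant of Qk in the set): holds — descendants of Qk are {Gf, Jl}; none are in {Db, Eg, Ra}.
Condition 2 (every backdoor path blocked by {Db, Eg, Ra}):
  P1: blocked at chain node Db ∈ conditioning set.
{Db, Eg, Ra} satisfies the backdoor criterion.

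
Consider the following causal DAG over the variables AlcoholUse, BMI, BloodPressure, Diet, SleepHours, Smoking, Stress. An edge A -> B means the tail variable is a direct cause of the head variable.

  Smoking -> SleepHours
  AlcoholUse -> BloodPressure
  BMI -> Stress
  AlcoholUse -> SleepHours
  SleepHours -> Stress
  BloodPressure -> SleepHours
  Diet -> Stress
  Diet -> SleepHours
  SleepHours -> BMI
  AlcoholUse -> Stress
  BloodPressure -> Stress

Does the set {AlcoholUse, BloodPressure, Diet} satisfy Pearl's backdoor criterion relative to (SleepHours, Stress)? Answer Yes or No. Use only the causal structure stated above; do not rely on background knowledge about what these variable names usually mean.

Backdoor paths from SleepHours to Stress (paths whose first edge points into SleepHours):
  P1: SleepHours <- Diet -> Stress
  P2: SleepHours <- AlcoholUse -> BloodPressure -> Stress
  P3: SleepHours <- AlcoholUse -> Stress
  P4: SleepHours <- BloodPressure <- AlcoholUse -> Stress
  P5: SleepHours <- BloodPressure -> Stress
Condition 1 (no descendant of SleepHours in the set): holds — descendants of SleepHours are {BMI, Stress}; none are in {AlcoholUse, BloodPressure, Diet}.
Condition 2 (every backdoor path blocked by {AlcoholUse, BloodPressure, Diet}):
  P1: blocked at fork node Diet ∈ conditioning set.
  P2: blocked at fork node AlcoholUse ∈ conditioning set.
  P3: blocked at fork node AlcoholUse ∈ conditioning set.
  P4: blocked at chain node BloodPressure ∈ conditioning set.
  P5: blocked at fork node BloodPressure ∈ conditioning set.
{AlcoholUse, BloodPressure, Diet} satisfies the backdoor criterion.

Yes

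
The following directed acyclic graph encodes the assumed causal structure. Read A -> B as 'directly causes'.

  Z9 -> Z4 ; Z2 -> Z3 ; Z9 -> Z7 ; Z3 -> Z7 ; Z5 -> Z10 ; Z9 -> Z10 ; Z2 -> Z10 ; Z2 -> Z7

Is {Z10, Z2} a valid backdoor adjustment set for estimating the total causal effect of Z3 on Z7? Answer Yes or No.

Backdoor paths from Z3 to Z7 (paths whose first edge points into Z3):
  P1: Z3 <- Z2 -> Z7
  P2: Z3 <- Z2 -> Z10 <- Z9 -> Z7
Condition 1 (no descendant of Z3 in the set): holds — descendants of Z3 are {Z7}; none are in {Z10, Z2}.
Condition 2 (every backdoor path blocked by {Z10, Z2}):
  P1: blocked at fork node Z2 ∈ conditioning set.
  P2: blocked at fork node Z2 ∈ conditioning set.
{Z10, Z2} satisfies the backdoor criterion.

Yes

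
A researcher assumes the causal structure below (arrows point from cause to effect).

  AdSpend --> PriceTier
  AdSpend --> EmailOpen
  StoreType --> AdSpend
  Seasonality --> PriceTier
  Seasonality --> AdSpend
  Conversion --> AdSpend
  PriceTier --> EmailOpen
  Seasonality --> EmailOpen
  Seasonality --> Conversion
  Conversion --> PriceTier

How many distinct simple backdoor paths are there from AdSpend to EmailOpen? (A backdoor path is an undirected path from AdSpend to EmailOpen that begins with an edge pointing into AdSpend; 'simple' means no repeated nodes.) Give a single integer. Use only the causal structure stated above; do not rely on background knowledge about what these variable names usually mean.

7

A backdoor path from AdSpend to EmailOpen is any simple undirected path whose first edge points into AdSpend (i.e. leaves AdSpend via a parent).
Parents of AdSpend: {Conversion, Seasonality, StoreType}.
Enumerating:
  P1: AdSpend <- Seasonality -> Conversion -> PriceTier -> EmailOpen
  P2: AdSpend <- Seasonality -> PriceTier -> EmailOpen
  P3: AdSpend <- Seasonality -> EmailOpen
  P4: AdSpend <- Conversion <- Seasonality -> PriceTier -> EmailOpen
  P5: AdSpend <- Conversion <- Seasonality -> EmailOpen
  P6: AdSpend <- Conversion -> PriceTier <- Seasonality -> EmailOpen
  P7: AdSpend <- Conversion -> PriceTier -> EmailOpen
That exhausts the simple backdoor paths. Count: 7.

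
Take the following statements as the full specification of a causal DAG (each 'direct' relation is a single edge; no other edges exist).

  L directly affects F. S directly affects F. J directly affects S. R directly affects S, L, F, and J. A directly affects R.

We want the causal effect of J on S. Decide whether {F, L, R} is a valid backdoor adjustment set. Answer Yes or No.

No

Backdoor paths from J to S (paths whose first edge points into J):
  P1: J <- R -> L -> F <- S
  P2: J <- R -> S
  P3: J <- R -> F <- S
Condition 1 (no descendant of J in the set): FAILS — F is a descendant of J.
Condition 2 (every backdoor path blocked by {F, L, R}):
  P1: blocked at fork node R ∈ conditioning set.
  P2: blocked at fork node R ∈ conditioning set.
  P3: blocked at fork node R ∈ conditioning set.
{F, L, R} does not satisfy the backdoor criterion.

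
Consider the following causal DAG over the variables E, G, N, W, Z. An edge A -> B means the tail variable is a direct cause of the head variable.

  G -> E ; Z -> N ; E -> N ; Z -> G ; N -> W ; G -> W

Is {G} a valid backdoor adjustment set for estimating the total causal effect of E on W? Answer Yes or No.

Yes

Backdoor paths from E to W (paths whose first edge points into E):
  P1: E <- G <- Z -> N -> W
  P2: E <- G -> W
Condition 1 (no descendant of E in the set): holds — descendants of E are {N, W}; none are in {G}.
Condition 2 (every backdoor path blocked by {G}):
  P1: blocked at chain node G ∈ conditioning set.
  P2: blocked at fork node G ∈ conditioning set.
{G} satisfies the backdoor criterion.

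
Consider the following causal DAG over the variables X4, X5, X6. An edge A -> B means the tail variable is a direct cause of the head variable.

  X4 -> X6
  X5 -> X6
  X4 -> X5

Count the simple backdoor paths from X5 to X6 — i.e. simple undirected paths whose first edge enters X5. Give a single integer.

A backdoor path from X5 to X6 is any simple undirected path whose first edge points into X5 (i.e. leaves X5 via a parent).
Parents of X5: {X4}.
Enumerating:
  P1: X5 <- X4 -> X6
That exhausts the simple backdoor paths. Count: 1.

1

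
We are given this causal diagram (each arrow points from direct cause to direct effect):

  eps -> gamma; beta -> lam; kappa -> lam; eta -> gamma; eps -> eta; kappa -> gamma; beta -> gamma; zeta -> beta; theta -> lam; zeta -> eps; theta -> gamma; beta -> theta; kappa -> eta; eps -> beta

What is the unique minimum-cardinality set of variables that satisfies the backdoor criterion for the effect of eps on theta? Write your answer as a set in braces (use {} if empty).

Variables eligible for adjustment (non-descendants of eps, excluding eps and theta): {kappa, zeta}.
Backdoor paths from eps to theta:
  P1: eps <- zeta -> beta -> theta
  P2: eps <- zeta -> beta -> lam <- kappa -> eta -> gamma <- theta
  P3: eps <- zeta -> beta -> lam <- kappa -> gamma <- theta
  P4: eps <- zeta -> beta -> lam <- theta
  P5: eps <- zeta -> beta -> gamma <- kappa -> lam <- theta
  P6: eps <- zeta -> beta -> gamma <- eta <- kappa -> lam <- theta
  P7: eps <- zeta -> beta -> gamma <- theta
The empty set is not sufficient: P1 (eps <- zeta -> beta -> theta) has no collider blocking it and no conditioned non-collider, so it is open.
Try {zeta}:
  P1: blocked at fork node zeta ∈ conditioning set.
  P2: blocked at fork node zeta ∈ conditioning set.
  P3: blocked at fork node zeta ∈ conditioning set.
  P4: blocked at fork node zeta ∈ conditioning set.
  P5: blocked at fork node zeta ∈ conditioning set.
  P6: blocked at fork node zeta ∈ conditioning set.
  P7: blocked at fork node zeta ∈ conditioning set.
{zeta} contains no descendant of eps and blocks every backdoor path.
No other singleton works — e.g. {kappa} leaves P1 open — so {zeta} is the unique smallest valid adjustment set.

{zeta}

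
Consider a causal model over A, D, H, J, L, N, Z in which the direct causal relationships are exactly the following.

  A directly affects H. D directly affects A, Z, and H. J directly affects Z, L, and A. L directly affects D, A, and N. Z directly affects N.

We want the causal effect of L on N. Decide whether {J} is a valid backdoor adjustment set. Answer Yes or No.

Yes

Backdoor paths from L to N (paths whose first edge points into L):
  P1: L <- J -> A <- D -> Z -> N
  P2: L <- J -> A -> H <- D -> Z -> N
  P3: L <- J -> Z -> N
Condition 1 (no descendant of L in the set): holds — descendants of L are {A, D, H, N, Z}; none are in {J}.
Condition 2 (every backdoor path blocked by {J}):
  P1: blocked at fork node J ∈ conditioning set.
  P2: blocked at fork node J ∈ conditioning set.
  P3: blocked at fork node J ∈ conditioning set.
{J} satisfies the backdoor criterion.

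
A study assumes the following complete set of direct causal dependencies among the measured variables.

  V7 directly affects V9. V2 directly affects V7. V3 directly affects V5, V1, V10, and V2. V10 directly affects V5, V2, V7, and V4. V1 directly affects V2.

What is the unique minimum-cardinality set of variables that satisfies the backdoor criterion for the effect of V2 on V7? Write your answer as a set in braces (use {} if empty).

{V10}

Variables eligible for adjustment (non-descendants of V2, excluding V2 and V7): {V1, V10, V3, V4, V5}.
Backdoor paths from V2 to V7:
  P1: V2 <- V3 -> V10 -> V7
  P2: V2 <- V3 -> V5 <- V10 -> V7
  P3: V2 <- V10 -> V7
  P4: V2 <- V1 <- V3 -> V10 -> V7
  P5: V2 <- V1 <- V3 -> V5 <- V10 -> V7
The empty set is not sufficient: P1 (V2 <- V3 -> V10 -> V7) has no collider blocking it and no conditioned non-collider, so it is open.
Try {V10}:
  P1: blocked at chain node V10 ∈ conditioning set.
  P2: blocked at collider V5 (neither it nor any descendant is in the conditioning set).
  P3: blocked at fork node V10 ∈ conditioning set.
  P4: blocked at chain node V10 ∈ conditioning set.
  P5: blocked at collider V5 (neither it nor any descendant is in the conditioning set).
{V10} contains no descendant of V2 and blocks every backdoor path.
No other singleton works — e.g. {V3} leaves P3 open — so {V10} is the unique smallest valid adjustment set.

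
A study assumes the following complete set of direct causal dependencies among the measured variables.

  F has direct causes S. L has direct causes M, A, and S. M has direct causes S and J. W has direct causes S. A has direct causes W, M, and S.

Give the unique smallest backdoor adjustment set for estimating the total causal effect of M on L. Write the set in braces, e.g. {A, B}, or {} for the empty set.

Variables eligible for adjustment (non-descendants of M, excluding M and L): {F, J, S, W}.
Backdoor paths from M to L:
  P1: M <- S -> W -> A -> L
  P2: M <- S -> A -> L
  P3: M <- S -> L
The empty set is not sufficient: P1 (M <- S -> W -> A -> L) has no collider blocking it and no conditioned non-collider, so it is open.
Try {S}:
  P1: blocked at fork node S ∈ conditioning set.
  P2: blocked at fork node S ∈ conditioning set.
  P3: blocked at fork node S ∈ conditioning set.
{S} contains no descendant of M and blocks every backdoor path.
No other singleton works — e.g. {J} leaves P1 open — so {S} is the unique smallest valid adjustment set.

{S}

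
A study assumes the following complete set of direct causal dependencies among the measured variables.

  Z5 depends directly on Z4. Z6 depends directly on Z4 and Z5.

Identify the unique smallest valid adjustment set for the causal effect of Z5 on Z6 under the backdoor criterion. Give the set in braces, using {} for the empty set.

Variables eligible for adjustment (non-descendants of Z5, excluding Z5 and Z6): {Z4}.
Backdoor paths from Z5 to Z6:
  P1: Z5 <- Z4 -> Z6
The empty set is not sufficient: P1 (Z5 <- Z4 -> Z6) has no collider blocking it and no conditioned non-collider, so it is open.
Try {Z4}:
  P1: blocked at fork node Z4 ∈ conditioning set.
{Z4} contains no descendant of Z5 and blocks every backdoor path.
{Z4} is the unique smallest valid adjustment set.

{Z4}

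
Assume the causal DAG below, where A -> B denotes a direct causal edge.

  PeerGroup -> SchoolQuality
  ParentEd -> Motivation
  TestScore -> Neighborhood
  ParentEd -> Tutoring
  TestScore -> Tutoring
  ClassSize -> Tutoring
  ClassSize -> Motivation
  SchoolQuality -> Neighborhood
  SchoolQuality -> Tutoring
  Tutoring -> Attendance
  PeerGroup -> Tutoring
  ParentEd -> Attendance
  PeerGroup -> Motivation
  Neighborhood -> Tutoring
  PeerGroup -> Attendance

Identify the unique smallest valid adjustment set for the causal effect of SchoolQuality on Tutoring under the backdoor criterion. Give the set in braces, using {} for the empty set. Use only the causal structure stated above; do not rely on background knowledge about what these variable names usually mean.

Variables eligible for adjustment (non-descendants of SchoolQuality, excluding SchoolQuality and Tutoring): {ClassSize, Motivation, ParentEd, PeerGroup, TestScore}.
Backdoor paths from SchoolQuality to Tutoring:
  P1: SchoolQuality <- PeerGroup -> Tutoring
  P2: SchoolQuality <- PeerGroup -> Attendance <- ParentEd -> Tutoring
  P3: SchoolQuality <- PeerGroup -> Attendance <- ParentEd -> Motivation <- ClassSize -> Tutoring
  P4: SchoolQuality <- PeerGroup -> Attendance <- Tutoring
  P5: SchoolQuality <- PeerGroup -> Motivation <- ClassSize -> Tutoring
  P6: SchoolQuality <- PeerGroup -> Motivation <- ParentEd -> Tutoring
  P7: SchoolQuality <- PeerGroup -> Motivation <- ParentEd -> Attendance <- Tutoring
The empty set is not sufficient: P1 (SchoolQuality <- PeerGroup -> Tutoring) has no collider blocking it and no conditioned non-collider, so it is open.
Try {PeerGroup}:
  P1: blocked at fork node PeerGroup ∈ conditioning set.
  P2: blocked at fork node PeerGroup ∈ conditioning set.
  P3: blocked at fork node PeerGroup ∈ conditioning set.
  P4: blocked at fork node PeerGroup ∈ conditioning set.
  P5: blocked at fork node PeerGroup ∈ conditioning set.
  P6: blocked at fork node PeerGroup ∈ conditioning set.
  P7: blocked at fork node PeerGroup ∈ conditioning set.
{PeerGroup} contains no descendant of SchoolQuality and blocks every backdoor path.
No other singleton works — e.g. {TestScore} leaves P1 open — so {PeerGroup} is the unique smallest valid adjustment set.

{PeerGroup}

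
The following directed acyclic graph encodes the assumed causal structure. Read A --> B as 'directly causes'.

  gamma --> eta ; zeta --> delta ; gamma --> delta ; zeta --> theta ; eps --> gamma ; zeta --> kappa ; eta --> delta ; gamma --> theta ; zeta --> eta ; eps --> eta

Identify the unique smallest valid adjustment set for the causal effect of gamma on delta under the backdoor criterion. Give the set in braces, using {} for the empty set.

Variables eligible for adjustment (non-descendants of gamma, excluding gamma and delta): {eps, kappa, zeta}.
Backdoor paths from gamma to delta:
  P1: gamma <- eps -> eta <- zeta -> delta
  P2: gamma <- eps -> eta -> delta
The empty set is not sufficient: P2 (gamma <- eps -> eta -> delta) has no collider blocking it and no conditioned non-collider, so it is open.
Try {eps}:
  P1: blocked at fork node eps ∈ conditioning set.
  P2: blocked at fork node eps ∈ conditioning set.
{eps} contains no descendant of gamma and blocks every backdoor path.
No other singleton works — e.g. {zeta} leaves P2 open — so {eps} is the unique smallest valid adjustment set.

{eps}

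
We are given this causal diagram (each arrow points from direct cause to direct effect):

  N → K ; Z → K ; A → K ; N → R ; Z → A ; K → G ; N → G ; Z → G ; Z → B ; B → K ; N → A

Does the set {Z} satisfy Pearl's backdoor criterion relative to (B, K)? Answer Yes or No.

Yes

Backdoor paths from B to K (paths whose first edge points into B):
  P1: B <- Z -> A <- N -> K
  P2: B <- Z -> A <- N -> G <- K
  P3: B <- Z -> A -> K
  P4: B <- Z -> K
  P5: B <- Z -> G <- N -> A -> K
  P6: B <- Z -> G <- N -> K
  P7: B <- Z -> G <- K
Condition 1 (no descendant of B in the set): holds — descendants of B are {G, K}; none are in {Z}.
Condition 2 (every backdoor path blocked by {Z}):
  P1: blocked at fork node Z ∈ conditioning set.
  P2: blocked at fork node Z ∈ conditioning set.
  P3: blocked at fork node Z ∈ conditioning set.
  P4: blocked at fork node Z ∈ conditioning set.
  P5: blocked at fork node Z ∈ conditioning set.
  P6: blocked at fork node Z ∈ conditioning set.
  P7: blocked at fork node Z ∈ conditioning set.
{Z} satisfies the backdoor criterion.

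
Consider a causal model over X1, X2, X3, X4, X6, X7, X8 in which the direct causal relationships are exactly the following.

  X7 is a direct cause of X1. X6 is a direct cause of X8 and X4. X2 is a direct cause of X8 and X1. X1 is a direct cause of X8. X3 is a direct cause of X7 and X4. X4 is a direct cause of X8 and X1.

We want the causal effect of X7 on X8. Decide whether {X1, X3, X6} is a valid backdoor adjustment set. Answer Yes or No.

Backdoor paths from X7 to X8 (paths whose first edge points into X7):
  P1: X7 <- X3 -> X4 <- X6 -> X8
  P2: X7 <- X3 -> X4 -> X1 <- X2 -> X8
  P3: X7 <- X3 -> X4 -> X1 -> X8
  P4: X7 <- X3 -> X4 -> X8
Condition 1 (no descendant of X7 in the set): FAILS — X1 is a descendant of X7.
Condition 2 (every backdoor path blocked by {X1, X3, X6}):
  P1: blocked at fork node X3 ∈ conditioning set.
  P2: blocked at fork node X3 ∈ conditioning set.
  P3: blocked at fork node X3 ∈ conditioning set.
  P4: blocked at fork node X3 ∈ conditioning set.
{X1, X3, X6} does not satisfy the backdoor criterion.

No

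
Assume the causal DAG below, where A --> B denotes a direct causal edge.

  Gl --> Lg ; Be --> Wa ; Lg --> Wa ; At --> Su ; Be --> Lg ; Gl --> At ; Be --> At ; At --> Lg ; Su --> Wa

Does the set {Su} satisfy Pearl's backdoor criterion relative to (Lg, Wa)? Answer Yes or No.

No

Backdoor paths from Lg to Wa (paths whose first edge points into Lg):
  P1: Lg <- Gl -> At <- Be -> Wa
  P2: Lg <- Gl -> At -> Su -> Wa
  P3: Lg <- Be -> At -> Su -> Wa
  P4: Lg <- Be -> Wa
  P5: Lg <- At <- Be -> Wa
  P6: Lg <- At -> Su -> Wa
Condition 1 (no descendant of Lg in the set): holds — descendants of Lg are {Wa}; none are in {Su}.
Condition 2 (every backdoor path blocked by {Su}):
  P1: open — collider(s) At are conditioned on (or have a conditioned descendant) and no non-collider on the path is in the set.
  P2: blocked at chain node Su ∈ conditioning set.
  P3: blocked at chain node Su ∈ conditioning set.
  P4: open — no interior node is in the conditioning set.
  P5: open — no interior node is in the conditioning set.
  P6: blocked at chain node Su ∈ conditioning set.
{Su} does not satisfy the backdoor criterion.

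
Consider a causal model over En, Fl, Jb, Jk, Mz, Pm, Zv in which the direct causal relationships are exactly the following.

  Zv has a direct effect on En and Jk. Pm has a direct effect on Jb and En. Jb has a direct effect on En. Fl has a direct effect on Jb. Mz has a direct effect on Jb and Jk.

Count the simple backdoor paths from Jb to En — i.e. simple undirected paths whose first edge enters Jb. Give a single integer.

A backdoor path from Jb to En is any simple undirected path whose first edge points into Jb (i.e. leaves Jb via a parent).
Parents of Jb: {Fl, Mz, Pm}.
Enumerating:
  P1: Jb <- Mz -> Jk <- Zv -> En
  P2: Jb <- Pm -> En
That exhausts the simple backdoor paths. Count: 2.

2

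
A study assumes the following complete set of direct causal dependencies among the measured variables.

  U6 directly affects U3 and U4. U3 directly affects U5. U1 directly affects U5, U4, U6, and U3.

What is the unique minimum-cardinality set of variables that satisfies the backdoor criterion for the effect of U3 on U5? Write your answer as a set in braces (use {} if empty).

{U1}

Variables eligible for adjustment (non-descendants of U3, excluding U3 and U5): {U1, U4, U6}.
Backdoor paths from U3 to U5:
  P1: U3 <- U1 -> U5
  P2: U3 <- U6 <- U1 -> U5
  P3: U3 <- U6 -> U4 <- U1 -> U5
The empty set is not sufficient: P1 (U3 <- U1 -> U5) has no collider blocking it and no conditioned non-collider, so it is open.
Try {U1}:
  P1: blocked at fork node U1 ∈ conditioning set.
  P2: blocked at fork node U1 ∈ conditioning set.
  P3: blocked at collider U4 (neither it nor any descendant is in the conditioning set).
{U1} contains no descendant of U3 and blocks every backdoor path.
No other singleton works — e.g. {U6} leaves P1 open — so {U1} is the unique smallest valid adjustment set.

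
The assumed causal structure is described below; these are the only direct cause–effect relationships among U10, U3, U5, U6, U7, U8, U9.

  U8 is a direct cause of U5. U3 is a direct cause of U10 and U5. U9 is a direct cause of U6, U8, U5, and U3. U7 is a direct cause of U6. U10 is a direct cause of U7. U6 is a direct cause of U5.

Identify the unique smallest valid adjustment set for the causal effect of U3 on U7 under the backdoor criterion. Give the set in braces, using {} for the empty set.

{}

Variables eligible for adjustment (non-descendants of U3, excluding U3 and U7): {U8, U9}.
Backdoor paths from U3 to U7:
  P1: U3 <- U9 -> U8 -> U5 <- U6 <- U7
  P2: U3 <- U9 -> U6 <- U7
  P3: U3 <- U9 -> U5 <- U6 <- U7
Each backdoor path contains an unconditioned collider, so every path is already blocked with the empty conditioning set:
  P1: blocked at collider U5 (neither it nor any descendant is in the conditioning set).
  P2: blocked at collider U6 (neither it nor any descendant is in the conditioning set).
  P3: blocked at collider U5 (neither it nor any descendant is in the conditioning set).
The empty set is therefore the unique smallest valid set.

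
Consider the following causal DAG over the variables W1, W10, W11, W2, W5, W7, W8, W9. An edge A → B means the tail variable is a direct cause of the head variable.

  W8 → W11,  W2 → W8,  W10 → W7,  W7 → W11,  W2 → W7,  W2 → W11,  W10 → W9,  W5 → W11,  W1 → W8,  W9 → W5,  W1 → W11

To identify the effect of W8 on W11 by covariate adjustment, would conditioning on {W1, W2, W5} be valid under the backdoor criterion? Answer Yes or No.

Backdoor paths from W8 to W11 (paths whose first edge points into W8):
  P1: W8 <- W1 -> W11
  P2: W8 <- W2 -> W7 <- W10 -> W9 -> W5 -> W11
  P3: W8 <- W2 -> W7 -> W11
  P4: W8 <- W2 -> W11
Condition 1 (no descendant of W8 in the set): holds — descendants of W8 are {W11}; none are in {W1, W2, W5}.
Condition 2 (every backdoor path blocked by {W1, W2, W5}):
  P1: blocked at fork node W1 ∈ conditioning set.
  P2: blocked at fork node W2 ∈ conditioning set.
  P3: blocked at fork node W2 ∈ conditioning set.
  P4: blocked at fork node W2 ∈ conditioning set.
{W1, W2, W5} satisfies the backdoor criterion.

Yes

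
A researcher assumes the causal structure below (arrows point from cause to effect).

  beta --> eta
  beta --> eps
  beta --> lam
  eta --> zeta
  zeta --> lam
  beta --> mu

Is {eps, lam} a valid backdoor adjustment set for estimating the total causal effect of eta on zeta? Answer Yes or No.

Backdoor paths from eta to zeta (paths whose first edge points into eta):
  P1: eta <- beta -> lam <- zeta
Condition 1 (no descendant of eta in the set): FAILS — lam is a descendant of eta.
Condition 2 (every backdoor path blocked by {eps, lam}):
  P1: open — collider(s) lam are conditioned on (or have a conditioned descendant) and no non-collider on the path is in the set.
{eps, lam} does not satisfy the backdoor criterion.

No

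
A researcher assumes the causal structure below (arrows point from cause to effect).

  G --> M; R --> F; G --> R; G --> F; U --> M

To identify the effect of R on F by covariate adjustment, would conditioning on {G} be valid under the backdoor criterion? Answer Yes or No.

Yes

Backdoor paths from R to F (paths whose first edge points into R):
  P1: R <- G -> F
Condition 1 (no descendant of R in the set): holds — descendants of R are {F}; none are in {G}.
Condition 2 (every backdoor path blocked by {G}):
  P1: blocked at fork node G ∈ conditioning set.
{G} satisfies the backdoor criterion.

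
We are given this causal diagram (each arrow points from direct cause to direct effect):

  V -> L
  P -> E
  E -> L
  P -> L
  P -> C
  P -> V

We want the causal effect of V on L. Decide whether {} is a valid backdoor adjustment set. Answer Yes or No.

No

Backdoor paths from V to L (paths whose first edge points into V):
  P1: V <- P -> E -> L
  P2: V <- P -> L
Condition 1 (no descendant of V in the set): holds — descendants of V are {L}; none are in {}.
Condition 2 (every backdoor path blocked by {}):
  P1: open — no interior node is in the conditioning set.
  P2: open — no interior node is in the conditioning set.
{} does not satisfy the backdoor criterion.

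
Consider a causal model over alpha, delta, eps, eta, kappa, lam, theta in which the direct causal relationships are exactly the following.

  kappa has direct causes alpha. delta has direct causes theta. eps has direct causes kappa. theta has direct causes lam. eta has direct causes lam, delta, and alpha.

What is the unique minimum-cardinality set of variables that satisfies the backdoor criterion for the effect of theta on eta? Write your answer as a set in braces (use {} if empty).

{lam}

Variables eligible for adjustment (non-descendants of theta, excluding theta and eta): {alpha, eps, kappa, lam}.
Backdoor paths from theta to eta:
  P1: theta <- lam -> eta
The empty set is not sufficient: P1 (theta <- lam -> eta) has no collider blocking it and no conditioned non-collider, so it is open.
Try {lam}:
  P1: blocked at fork node lam ∈ conditioning set.
{lam} contains no descendant of theta and blocks every backdoor path.
No other singleton works — e.g. {alpha} leaves P1 open — so {lam} is the unique smallest valid adjustment set.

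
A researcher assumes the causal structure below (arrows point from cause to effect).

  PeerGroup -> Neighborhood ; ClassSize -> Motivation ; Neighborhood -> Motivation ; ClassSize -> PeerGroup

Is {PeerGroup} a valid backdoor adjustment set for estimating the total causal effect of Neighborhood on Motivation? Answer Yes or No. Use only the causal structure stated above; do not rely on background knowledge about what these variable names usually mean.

Yes

Backdoor paths from Neighborhood to Motivation (paths whose first edge points into Neighborhood):
  P1: Neighborhood <- PeerGroup <- ClassSize -> Motivation
Condition 1 (no descendant of Neighborhood in the set): holds — descendants of Neighborhood are {Motivation}; none are in {PeerGroup}.
Condition 2 (every backdoor path blocked by {PeerGroup}):
  P1: blocked at chain node PeerGroup ∈ conditioning set.
{PeerGroup} satisfies the backdoor criterion.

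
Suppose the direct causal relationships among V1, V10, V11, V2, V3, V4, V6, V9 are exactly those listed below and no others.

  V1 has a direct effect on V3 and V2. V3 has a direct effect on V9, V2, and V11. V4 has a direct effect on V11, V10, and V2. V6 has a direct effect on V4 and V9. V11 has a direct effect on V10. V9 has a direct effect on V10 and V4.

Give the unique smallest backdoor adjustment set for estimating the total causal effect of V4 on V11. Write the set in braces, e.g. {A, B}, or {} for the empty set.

Variables eligible for adjustment (non-descendants of V4, excluding V4 and V11): {V1, V3, V6, V9}.
Backdoor paths from V4 to V11:
  P1: V4 <- V6 -> V9 <- V3 -> V11
  P2: V4 <- V6 -> V9 -> V10 <- V11
  P3: V4 <- V9 <- V3 -> V11
  P4: V4 <- V9 -> V10 <- V11
The empty set is not sufficient: P3 (V4 <- V9 <- V3 -> V11) has no collider blocking it and no conditioned non-collider, so it is open.
Try {V3}:
  P1: blocked at collider V9 (neither it nor any descendant is in the conditioning set).
  P2: blocked at collider V10 (neither it nor any descendant is in the conditioning set).
  P3: blocked at fork node V3 ∈ conditioning set.
  P4: blocked at collider V10 (neither it nor any descendant is in the conditioning set).
{V3} contains no descendant of V4 and blocks every backdoor path.
No other singleton works — e.g. {V6} leaves P3 open — so {V3} is the unique smallest valid adjustment set.

{V3}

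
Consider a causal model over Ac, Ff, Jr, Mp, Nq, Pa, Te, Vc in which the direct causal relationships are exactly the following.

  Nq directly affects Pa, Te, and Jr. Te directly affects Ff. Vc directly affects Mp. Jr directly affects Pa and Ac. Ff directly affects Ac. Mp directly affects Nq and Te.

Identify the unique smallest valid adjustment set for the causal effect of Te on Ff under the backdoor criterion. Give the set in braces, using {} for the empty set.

{}

Variables eligible for adjustment (non-descendants of Te, excluding Te and Ff): {Jr, Mp, Nq, Pa, Vc}.
Backdoor paths from Te to Ff:
  P1: Te <- Mp -> Nq -> Jr -> Ac <- Ff
  P2: Te <- Mp -> Nq -> Pa <- Jr -> Ac <- Ff
  P3: Te <- Nq -> Jr -> Ac <- Ff
  P4: Te <- Nq -> Pa <- Jr -> Ac <- Ff
Each backdoor path contains an unconditioned collider, so every path is already blocked with the empty conditioning set:
  P1: blocked at collider Ac (neither it nor any descendant is in the conditioning set).
  P2: blocked at collider Pa (neither it nor any descendant is in the conditioning set).
  P3: blocked at collider Ac (neither it nor any descendant is in the conditioning set).
  P4: blocked at collider Pa (neither it nor any descendant is in the conditioning set).
The empty set is therefore the unique smallest valid set.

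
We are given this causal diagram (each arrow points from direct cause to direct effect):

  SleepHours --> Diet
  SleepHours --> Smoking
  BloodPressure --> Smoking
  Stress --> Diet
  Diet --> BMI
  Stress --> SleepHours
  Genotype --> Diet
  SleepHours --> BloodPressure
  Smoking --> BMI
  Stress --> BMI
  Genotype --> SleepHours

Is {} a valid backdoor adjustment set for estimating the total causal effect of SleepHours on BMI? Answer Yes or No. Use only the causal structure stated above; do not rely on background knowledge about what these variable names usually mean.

Backdoor paths from SleepHours to BMI (paths whose first edge points into SleepHours):
  P1: SleepHours <- Stress -> Diet -> BMI
  P2: SleepHours <- Stress -> BMI
  P3: SleepHours <- Genotype -> Diet <- Stress -> BMI
  P4: SleepHours <- Genotype -> Diet -> BMI
Condition 1 (no descendant of SleepHours in the set): holds — descendants of SleepHours are {BMI, BloodPressure, Diet, Smoking}; none are in {}.
Condition 2 (every backdoor path blocked by {}):
  P1: open — no interior node is in the conditioning set.
  P2: open — no interior node is in the conditioning set.
  P3: blocked at collider Diet (neither it nor any descendant is in the conditioning set).
  P4: open — no interior node is in the conditioning set.
{} does not satisfy the backdoor criterion.

No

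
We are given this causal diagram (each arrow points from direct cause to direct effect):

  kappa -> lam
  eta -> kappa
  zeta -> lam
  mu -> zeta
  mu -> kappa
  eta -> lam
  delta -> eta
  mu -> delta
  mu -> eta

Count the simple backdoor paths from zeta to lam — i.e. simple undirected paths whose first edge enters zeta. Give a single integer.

A backdoor path from zeta to lam is any simple undirected path whose first edge points into zeta (i.e. leaves zeta via a parent).
Parents of zeta: {mu}.
Enumerating:
  P1: zeta <- mu -> delta -> eta -> kappa -> lam
  P2: zeta <- mu -> delta -> eta -> lam
  P3: zeta <- mu -> eta -> kappa -> lam
  P4: zeta <- mu -> eta -> lam
  P5: zeta <- mu -> kappa <- eta -> lam
  P6: zeta <- mu -> kappa -> lam
That exhausts the simple backdoor paths. Count: 6.

6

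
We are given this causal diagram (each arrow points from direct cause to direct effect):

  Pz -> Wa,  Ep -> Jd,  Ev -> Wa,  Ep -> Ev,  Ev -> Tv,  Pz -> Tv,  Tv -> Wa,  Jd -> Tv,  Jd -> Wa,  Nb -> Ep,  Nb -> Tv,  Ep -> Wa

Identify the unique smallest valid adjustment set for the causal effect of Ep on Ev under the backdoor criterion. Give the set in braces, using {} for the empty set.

Variables eligible for adjustment (non-descendants of Ep, excluding Ep and Ev): {Nb, Pz}.
Backdoor paths from Ep to Ev:
  P1: Ep <- Nb -> Tv <- Pz -> Wa <- Ev
  P2: Ep <- Nb -> Tv <- Ev
  P3: Ep <- Nb -> Tv <- Jd -> Wa <- Ev
  P4: Ep <- Nb -> Tv -> Wa <- Ev
Each backdoor path contains an unconditioned collider, so every path is already blocked with the empty conditioning set:
  P1: blocked at collider Tv (neither it nor any descendant is in the conditioning set).
  P2: blocked at collider Tv (neither it nor any descendant is in the conditioning set).
  P3: blocked at collider Tv (neither it nor any descendant is in the conditioning set).
  P4: blocked at collider Wa (neither it nor any descendant is in the conditioning set).
The empty set is therefore the unique smallest valid set.

{}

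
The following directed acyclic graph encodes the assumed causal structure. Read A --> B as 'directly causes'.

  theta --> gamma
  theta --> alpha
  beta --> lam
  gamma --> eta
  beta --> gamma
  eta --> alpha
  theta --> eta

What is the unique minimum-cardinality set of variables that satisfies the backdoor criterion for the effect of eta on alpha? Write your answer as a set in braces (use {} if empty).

Variables eligible for adjustment (non-descendants of eta, excluding eta and alpha): {beta, gamma, lam, theta}.
Backdoor paths from eta to alpha:
  P1: eta <- theta -> alpha
  P2: eta <- gamma <- theta -> alpha
The empty set is not sufficient: P1 (eta <- theta -> alpha) has no collider blocking it and no conditioned non-collider, so it is open.
Try {theta}:
  P1: blocked at fork node theta ∈ conditioning set.
  P2: blocked at fork node theta ∈ conditioning set.
{theta} contains no descendant of eta and blocks every backdoor path.
No other singleton works — e.g. {beta} leaves P1 open — so {theta} is the unique smallest valid adjustment set.

{theta}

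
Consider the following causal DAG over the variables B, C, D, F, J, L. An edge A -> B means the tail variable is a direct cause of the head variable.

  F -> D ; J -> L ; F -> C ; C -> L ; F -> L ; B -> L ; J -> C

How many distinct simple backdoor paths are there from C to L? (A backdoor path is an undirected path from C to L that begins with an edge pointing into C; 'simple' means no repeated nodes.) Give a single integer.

2

A backdoor path from C to L is any simple undirected path whose first edge points into C (i.e. leaves C via a parent).
Parents of C: {F, J}.
Enumerating:
  P1: C <- F -> L
  P2: C <- J -> L
That exhausts the simple backdoor paths. Count: 2.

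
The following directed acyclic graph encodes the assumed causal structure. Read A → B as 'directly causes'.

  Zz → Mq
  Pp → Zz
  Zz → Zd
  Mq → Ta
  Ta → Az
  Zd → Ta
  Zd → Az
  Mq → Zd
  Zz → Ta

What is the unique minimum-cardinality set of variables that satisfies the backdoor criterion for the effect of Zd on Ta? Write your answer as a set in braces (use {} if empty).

Variables eligible for adjustment (non-descendants of Zd, excluding Zd and Ta): {Mq, Pp, Zz}.
Backdoor paths from Zd to Ta:
  P1: Zd <- Zz -> Mq -> Ta
  P2: Zd <- Zz -> Ta
  P3: Zd <- Mq <- Zz -> Ta
  P4: Zd <- Mq -> Ta
The empty set is not sufficient: P1 (Zd <- Zz -> Mq -> Ta) has no collider blocking it and no conditioned non-collider, so it is open.
Try {Mq, Zz}:
  P1: blocked at fork node Zz ∈ conditioning set.
  P2: blocked at fork node Zz ∈ conditioning set.
  P3: blocked at chain node Mq ∈ conditioning set.
  P4: blocked at fork node Mq ∈ conditioning set.
{Mq, Zz} contains no descendant of Zd and blocks every backdoor path.
Every element of {Mq, Zz} is needed (dropping Mq leaves P4 open; dropping Zz leaves P2 open), so no proper subset is valid.
Among all size-2 subsets of the eligible variables, only {Mq, Zz} blocks every backdoor path, so it is the unique smallest valid adjustment set.

{Mq, Zz}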